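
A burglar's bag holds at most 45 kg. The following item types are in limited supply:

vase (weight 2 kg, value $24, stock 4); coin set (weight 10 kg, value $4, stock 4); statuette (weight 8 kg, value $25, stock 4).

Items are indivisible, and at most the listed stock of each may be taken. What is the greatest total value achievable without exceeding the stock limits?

$196

Top feasible selections:
- 4×vase + 4×statuette: weight 40, value 196
- 4×vase + 1×coin set + 3×statuette: weight 42, value 175
- 3×vase + 4×statuette: weight 38, value 172
- 4×vase + 3×statuette: weight 32, value 171
Best: $196.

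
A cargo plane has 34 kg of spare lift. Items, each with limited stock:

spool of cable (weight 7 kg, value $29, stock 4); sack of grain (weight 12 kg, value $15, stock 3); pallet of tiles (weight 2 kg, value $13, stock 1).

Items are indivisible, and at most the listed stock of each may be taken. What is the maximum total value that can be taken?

Best selections within weight 34 and stock limits:
- 4×spool of cable + 1×pallet of tiles: weight 30, value 129
- 4×spool of cable: weight 28, value 116
- 3×spool of cable + 1×sack of grain: weight 33, value 102
Best: $129.

$129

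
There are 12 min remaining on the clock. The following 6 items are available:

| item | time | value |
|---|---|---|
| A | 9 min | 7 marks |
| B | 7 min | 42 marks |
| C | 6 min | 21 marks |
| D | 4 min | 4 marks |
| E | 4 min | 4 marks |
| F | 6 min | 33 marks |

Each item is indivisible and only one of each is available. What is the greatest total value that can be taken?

Check high-value combinations within 12 min:
- C+F: time 6+6=12, value 21+33=54
- B+D: time 7+4=11, value 42+4=46
- B+E: time 7+4=11, value 42+4=46
- B: time 7, value 42
Best: 54 marks.

54 marks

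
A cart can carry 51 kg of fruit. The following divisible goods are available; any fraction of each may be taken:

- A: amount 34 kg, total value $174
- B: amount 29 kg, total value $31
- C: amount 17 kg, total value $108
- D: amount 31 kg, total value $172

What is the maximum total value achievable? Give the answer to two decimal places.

295.35

Take in order of value per unit:
- C (108/17 per unit): all 17 → value 108, running total 108.00
- D (172/31 per unit): all 31 → value 172, running total 280.00
- A (174/34 per unit): 3 of 34 → value 3×174/34 = 15.3529, running total 295.35
Total 295.35.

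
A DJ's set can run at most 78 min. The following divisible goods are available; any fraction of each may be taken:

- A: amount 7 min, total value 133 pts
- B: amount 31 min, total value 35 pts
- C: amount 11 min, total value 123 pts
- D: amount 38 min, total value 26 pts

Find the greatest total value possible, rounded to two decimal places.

Take in order of value per unit:
- A (133/7 per unit): all 7 → value 133, running total 133.00
- C (123/11 per unit): all 11 → value 123, running total 256.00
- B (35/31 per unit): all 31 → value 35, running total 291.00
- D (26/38 per unit): 29 of 38 → value 29×26/38 = 19.8421, running total 310.84
Total 310.84.

310.84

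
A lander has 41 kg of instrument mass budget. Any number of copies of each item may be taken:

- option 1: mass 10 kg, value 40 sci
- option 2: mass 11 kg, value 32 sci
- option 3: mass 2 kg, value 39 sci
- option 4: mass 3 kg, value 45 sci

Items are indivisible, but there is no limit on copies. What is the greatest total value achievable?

Best value-per-unit is option 3 at 39/2; filling with it alone gives 20×39 = 780.
Optimal mix: 19×option 3 + 1×option 4 → mass 41, value 786.

786 sci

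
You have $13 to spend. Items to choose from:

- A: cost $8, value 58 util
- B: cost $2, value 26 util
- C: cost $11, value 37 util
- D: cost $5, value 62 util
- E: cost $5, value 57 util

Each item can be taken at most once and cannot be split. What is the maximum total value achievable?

Check high-value combinations within $13:
- B+D+E: cost 2+5+5=12, value 26+62+57=145
- A+D: cost 8+5=13, value 58+62=120
- D+E: cost 5+5=10, value 62+57=119
- A+E: cost 8+5=13, value 58+57=115
- B+D: cost 2+5=7, value 26+62=88
Best: 145 util.

145 util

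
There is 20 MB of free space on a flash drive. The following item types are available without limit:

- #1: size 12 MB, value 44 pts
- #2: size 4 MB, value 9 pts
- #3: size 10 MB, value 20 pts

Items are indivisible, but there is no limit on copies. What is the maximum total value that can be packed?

Best value-per-unit is #1 at 44/12; filling with it alone gives 1×44 = 44.
Optimal mix: 1×#1 + 2×#2 → size 20, value 62.

62 pts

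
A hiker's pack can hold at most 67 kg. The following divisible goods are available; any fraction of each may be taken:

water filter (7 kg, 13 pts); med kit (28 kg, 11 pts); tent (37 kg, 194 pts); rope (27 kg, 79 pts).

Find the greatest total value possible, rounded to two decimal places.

278.57

Take in order of value per unit:
- tent (194/37 per unit): all 37 → value 194, running total 194.00
- rope (79/27 per unit): all 27 → value 79, running total 273.00
- water filter (13/7 per unit): 3 of 7 → value 3×13/7 = 5.5714, running total 278.57
Total 278.57.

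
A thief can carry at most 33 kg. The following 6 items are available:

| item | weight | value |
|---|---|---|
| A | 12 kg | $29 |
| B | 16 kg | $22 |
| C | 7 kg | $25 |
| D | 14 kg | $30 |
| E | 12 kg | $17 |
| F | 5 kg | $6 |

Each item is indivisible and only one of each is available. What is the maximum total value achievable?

$84

Check high-value combinations within 33 kg:
- A+C+D: weight 12+7+14=33, value 29+25+30=84
- C+D+E: weight 7+14+12=33, value 25+30+17=72
- A+C+E: weight 12+7+12=31, value 29+25+17=71
Best: $84.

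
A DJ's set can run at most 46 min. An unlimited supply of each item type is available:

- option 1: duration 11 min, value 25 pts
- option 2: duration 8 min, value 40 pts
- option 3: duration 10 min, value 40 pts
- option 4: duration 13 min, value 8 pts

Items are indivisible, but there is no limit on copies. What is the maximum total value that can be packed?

200 pts

Best value-per-unit is option 2 at 40/8, and filling with it alone uses duration 5×8=40. No mix of the others beats 5×40 = 200.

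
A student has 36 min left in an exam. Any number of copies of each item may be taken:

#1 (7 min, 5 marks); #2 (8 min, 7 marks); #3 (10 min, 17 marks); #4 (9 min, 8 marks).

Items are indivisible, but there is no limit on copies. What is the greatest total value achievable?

Best value-per-unit is #3 at 17/10, and filling with it alone uses time 3×10=30. No mix of the others beats 3×17 = 51.

51 marks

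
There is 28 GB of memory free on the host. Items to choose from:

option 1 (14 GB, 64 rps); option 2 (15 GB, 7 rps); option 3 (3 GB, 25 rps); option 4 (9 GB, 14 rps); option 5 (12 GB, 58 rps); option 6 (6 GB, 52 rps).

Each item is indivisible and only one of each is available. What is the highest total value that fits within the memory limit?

141 rps

Check high-value combinations within 28 GB:
- option 1+option 3+option 6: memory 14+3+6=23, value 64+25+52=141
- option 3+option 5+option 6: memory 3+12+6=21, value 25+58+52=135
- option 4+option 5+option 6: memory 9+12+6=27, value 14+58+52=124
- option 1+option 5: memory 14+12=26, value 64+58=122
- option 1+option 6: memory 14+6=20, value 64+52=116
Best: 141 rps.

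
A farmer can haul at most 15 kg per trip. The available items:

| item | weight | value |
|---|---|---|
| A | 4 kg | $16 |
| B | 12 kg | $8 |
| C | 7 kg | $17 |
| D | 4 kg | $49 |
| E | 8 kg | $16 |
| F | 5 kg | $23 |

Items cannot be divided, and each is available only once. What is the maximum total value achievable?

Check high-value combinations within 15 kg:
- A+D+F: weight 4+4+5=13, value 16+49+23=88
- A+C+D: weight 4+7+4=15, value 16+17+49=82
- D+F: weight 4+5=9, value 49+23=72
Best: $88.

$88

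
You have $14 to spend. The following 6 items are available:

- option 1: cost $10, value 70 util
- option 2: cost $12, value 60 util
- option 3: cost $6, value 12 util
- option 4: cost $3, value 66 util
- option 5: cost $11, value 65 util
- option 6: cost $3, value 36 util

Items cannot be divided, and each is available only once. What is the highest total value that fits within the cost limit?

136 util

This is a 0/1 knapsack; check combinations near the capacity.
- option 1+option 4: cost 10+3=13, value 70+66=136
- option 4+option 5: cost 3+11=14, value 66+65=131
- option 3+option 4+option 6: cost 6+3+3=12, value 12+66+36=114
Best: 136 util.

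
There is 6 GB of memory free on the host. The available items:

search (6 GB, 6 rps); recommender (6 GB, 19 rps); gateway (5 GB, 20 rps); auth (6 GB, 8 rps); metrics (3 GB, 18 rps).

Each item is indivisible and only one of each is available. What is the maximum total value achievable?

20 rps

Check high-value combinations within 6 GB:
- gateway: memory 5, value 20
- recommender: memory 6, value 19
- metrics: memory 3, value 18
- auth: memory 6, value 8
Best: 20 rps.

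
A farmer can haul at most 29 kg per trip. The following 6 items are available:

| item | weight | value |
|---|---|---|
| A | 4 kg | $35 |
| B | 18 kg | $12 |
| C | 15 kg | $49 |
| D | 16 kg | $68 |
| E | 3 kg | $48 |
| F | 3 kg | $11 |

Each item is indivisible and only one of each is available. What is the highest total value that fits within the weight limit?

$162

Check high-value combinations within 29 kg:
- A+D+E+F: weight 4+16+3+3=26, value 35+68+48+11=162
- A+D+E: weight 4+16+3=23, value 35+68+48=151
- A+C+E+F: weight 4+15+3+3=25, value 35+49+48+11=143
- A+C+E: weight 4+15+3=22, value 35+49+48=132
- D+E+F: weight 16+3+3=22, value 68+48+11=127
Best: $162.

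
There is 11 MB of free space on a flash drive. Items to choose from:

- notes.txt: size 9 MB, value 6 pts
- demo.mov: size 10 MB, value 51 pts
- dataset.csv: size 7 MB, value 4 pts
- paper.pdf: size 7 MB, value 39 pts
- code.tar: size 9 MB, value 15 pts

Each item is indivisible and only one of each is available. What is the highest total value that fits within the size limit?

51 pts

Check high-value combinations within 11 MB:
- demo.mov: size 10, value 51
- paper.pdf: size 7, value 39
- code.tar: size 9, value 15
Best: 51 pts.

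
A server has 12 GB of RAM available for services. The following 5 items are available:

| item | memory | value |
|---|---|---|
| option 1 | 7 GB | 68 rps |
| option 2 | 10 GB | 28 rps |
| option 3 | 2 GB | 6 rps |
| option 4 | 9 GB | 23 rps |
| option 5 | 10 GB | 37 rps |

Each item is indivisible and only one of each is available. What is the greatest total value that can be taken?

74 rps

This is a 0/1 knapsack; check combinations near the capacity.
- option 1+option 3: memory 7+2=9, value 68+6=74
- option 1: memory 7, value 68
- option 3+option 5: memory 2+10=12, value 6+37=43
- option 5: memory 10, value 37
Best: 74 rps.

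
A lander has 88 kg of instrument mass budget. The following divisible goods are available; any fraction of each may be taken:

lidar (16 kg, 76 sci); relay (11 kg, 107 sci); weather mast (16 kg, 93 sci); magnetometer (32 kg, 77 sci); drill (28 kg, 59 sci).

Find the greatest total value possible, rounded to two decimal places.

380.39

Take in order of value per unit:
- relay (107/11 per unit): all 11 → value 107, running total 107.00
- weather mast (93/16 per unit): all 16 → value 93, running total 200.00
- lidar (76/16 per unit): all 16 → value 76, running total 276.00
- magnetometer (77/32 per unit): all 32 → value 77, running total 353.00
- drill (59/28 per unit): 13 of 28 → value 13×59/28 = 27.3929, running total 380.39
Total 380.39.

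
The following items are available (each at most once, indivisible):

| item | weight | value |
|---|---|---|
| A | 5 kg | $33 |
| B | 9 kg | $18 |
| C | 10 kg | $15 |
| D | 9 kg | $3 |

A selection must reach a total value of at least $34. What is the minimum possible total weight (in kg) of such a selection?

14

Subsets with value ≥ 34, sorted by total weight:
- A+B: weight 14, value 51
- A+D: weight 14, value 36
- A+C: weight 15, value 48
- A+B+D: weight 23, value 54
Minimum weight: 14 kg.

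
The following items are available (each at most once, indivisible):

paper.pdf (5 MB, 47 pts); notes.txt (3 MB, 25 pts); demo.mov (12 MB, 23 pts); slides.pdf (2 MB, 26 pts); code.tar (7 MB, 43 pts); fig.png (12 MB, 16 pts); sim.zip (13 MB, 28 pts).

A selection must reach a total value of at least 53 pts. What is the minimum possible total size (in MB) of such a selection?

7

Subsets with value ≥ 53, sorted by total size:
- paper.pdf+slides.pdf: size 7, value 73
- paper.pdf+notes.txt: size 8, value 72
- slides.pdf+code.tar: size 9, value 69
- paper.pdf+notes.txt+slides.pdf: size 10, value 98
Minimum size: 7 MB.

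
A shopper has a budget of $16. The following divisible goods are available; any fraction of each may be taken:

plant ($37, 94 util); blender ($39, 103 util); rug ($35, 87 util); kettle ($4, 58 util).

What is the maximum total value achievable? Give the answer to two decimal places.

Take in order of value per unit:
- kettle (58/4 per unit): all 4 → value 58, running total 58.00
- blender (103/39 per unit): 12 of 39 → value 12×103/39 = 31.6923, running total 89.69
Total 89.69.

89.69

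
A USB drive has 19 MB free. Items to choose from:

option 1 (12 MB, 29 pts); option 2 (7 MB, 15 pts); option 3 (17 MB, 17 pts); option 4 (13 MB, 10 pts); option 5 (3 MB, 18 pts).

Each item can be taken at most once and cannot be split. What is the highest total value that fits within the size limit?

Check high-value combinations within 19 MB:
- option 1+option 5: size 12+3=15, value 29+18=47
- option 1+option 2: size 12+7=19, value 29+15=44
- option 2+option 5: size 7+3=10, value 15+18=33
Best: 47 pts.

47 pts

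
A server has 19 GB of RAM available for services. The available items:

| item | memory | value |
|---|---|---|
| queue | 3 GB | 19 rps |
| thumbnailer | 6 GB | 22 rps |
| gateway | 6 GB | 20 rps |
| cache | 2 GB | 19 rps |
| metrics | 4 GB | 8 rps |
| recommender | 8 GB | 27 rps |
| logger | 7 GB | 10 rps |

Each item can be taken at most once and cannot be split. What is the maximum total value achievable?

This is a 0/1 knapsack; check combinations near the capacity.
- queue+thumbnailer+cache+recommender: memory 3+6+2+8=19, value 19+22+19+27=87
- queue+gateway+cache+recommender: memory 3+6+2+8=19, value 19+20+19+27=85
- queue+thumbnailer+gateway+cache: memory 3+6+6+2=17, value 19+22+20+19=80
Best: 87 rps.

87 rps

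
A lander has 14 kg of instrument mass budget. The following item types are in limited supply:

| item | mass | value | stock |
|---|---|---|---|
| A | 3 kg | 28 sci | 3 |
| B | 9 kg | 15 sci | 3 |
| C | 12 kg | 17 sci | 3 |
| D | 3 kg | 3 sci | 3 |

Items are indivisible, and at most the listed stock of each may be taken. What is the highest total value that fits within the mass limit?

Top feasible selections:
- 3×A + 1×D: mass 12, value 87
- 3×A: mass 9, value 84
Best: 87 sci.

87 sci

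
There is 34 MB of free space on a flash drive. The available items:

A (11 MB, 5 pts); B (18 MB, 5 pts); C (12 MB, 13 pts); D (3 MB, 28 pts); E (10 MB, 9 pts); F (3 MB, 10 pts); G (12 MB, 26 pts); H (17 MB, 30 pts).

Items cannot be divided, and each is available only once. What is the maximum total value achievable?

Check high-value combinations within 34 MB:
- D+G+H: size 3+12+17=32, value 28+26+30=84
- C+D+F+G: size 12+3+3+12=30, value 13+28+10+26=77
- D+E+F+H: size 3+10+3+17=33, value 28+9+10+30=77
Best: 84 pts.

84 pts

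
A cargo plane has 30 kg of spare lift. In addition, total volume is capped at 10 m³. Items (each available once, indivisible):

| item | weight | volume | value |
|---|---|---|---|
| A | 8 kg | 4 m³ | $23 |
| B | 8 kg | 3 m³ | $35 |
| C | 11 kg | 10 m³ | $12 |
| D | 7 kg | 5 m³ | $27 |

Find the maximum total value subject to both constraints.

$62

Feasible sets respecting both limits:
- B+D: weight 15, volume 8, value 62
- A+B: weight 16, volume 7, value 58
- A+D: weight 15, volume 9, value 50
- B: weight 8, volume 3, value 35
Best: $62.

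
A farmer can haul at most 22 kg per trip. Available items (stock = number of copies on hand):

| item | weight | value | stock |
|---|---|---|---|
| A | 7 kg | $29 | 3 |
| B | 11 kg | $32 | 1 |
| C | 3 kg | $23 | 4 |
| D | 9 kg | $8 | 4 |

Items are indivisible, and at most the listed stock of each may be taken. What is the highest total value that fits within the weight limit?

Best selections within weight 22 and stock limits:
- 1×A + 4×C: weight 19, value 121
- 2×A + 2×C: weight 20, value 104
- 1×B + 3×C: weight 20, value 101
- 4×C + 1×D: weight 21, value 100
Best: $121.

$121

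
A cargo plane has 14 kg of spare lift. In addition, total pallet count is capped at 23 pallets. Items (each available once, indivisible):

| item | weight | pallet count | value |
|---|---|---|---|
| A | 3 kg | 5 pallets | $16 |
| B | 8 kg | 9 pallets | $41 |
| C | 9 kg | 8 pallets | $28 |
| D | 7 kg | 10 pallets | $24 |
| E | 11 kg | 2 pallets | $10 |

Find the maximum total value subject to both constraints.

Feasible sets respecting both limits:
- A+B: weight 11, pallet count 14, value 57
- A+C: weight 12, pallet count 13, value 44
- B: weight 8, pallet count 9, value 41
- A+D: weight 10, pallet count 15, value 40
Best: $57.

$57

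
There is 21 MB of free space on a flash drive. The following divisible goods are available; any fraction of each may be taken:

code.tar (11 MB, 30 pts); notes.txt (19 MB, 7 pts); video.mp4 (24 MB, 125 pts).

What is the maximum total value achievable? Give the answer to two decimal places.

109.38

Take in order of value per unit:
- video.mp4 (125/24 per unit): 21 of 24 → value 21×125/24 = 109.3750, running total 109.38
Total 109.38.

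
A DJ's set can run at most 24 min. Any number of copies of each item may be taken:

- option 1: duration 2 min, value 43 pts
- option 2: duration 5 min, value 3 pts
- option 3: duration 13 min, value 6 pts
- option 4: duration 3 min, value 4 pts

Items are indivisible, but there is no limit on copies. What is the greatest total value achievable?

Best value-per-unit is option 1 at 43/2, and filling with it alone uses duration 12×2=24. No mix of the others beats 12×43 = 516.

516 pts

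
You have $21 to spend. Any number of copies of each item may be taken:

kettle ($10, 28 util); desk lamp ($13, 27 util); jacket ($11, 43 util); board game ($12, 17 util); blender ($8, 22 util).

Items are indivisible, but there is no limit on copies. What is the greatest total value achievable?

Best value-per-unit is jacket at 43/11; filling with it alone gives 1×43 = 43.
Optimal mix: 1×kettle + 1×jacket → cost 21, value 71.

71 util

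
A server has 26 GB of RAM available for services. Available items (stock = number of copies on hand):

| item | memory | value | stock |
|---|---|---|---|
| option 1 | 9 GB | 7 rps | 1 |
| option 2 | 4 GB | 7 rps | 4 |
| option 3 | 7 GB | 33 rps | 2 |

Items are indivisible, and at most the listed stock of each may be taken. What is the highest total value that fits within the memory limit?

Best selections within memory 26 and stock limits:
- 3×option 2 + 2×option 3: memory 26, value 87
- 2×option 2 + 2×option 3: memory 22, value 80
- 1×option 2 + 2×option 3: memory 18, value 73
- 1×option 1 + 2×option 3: memory 23, value 73
Best: 87 rps.

87 rps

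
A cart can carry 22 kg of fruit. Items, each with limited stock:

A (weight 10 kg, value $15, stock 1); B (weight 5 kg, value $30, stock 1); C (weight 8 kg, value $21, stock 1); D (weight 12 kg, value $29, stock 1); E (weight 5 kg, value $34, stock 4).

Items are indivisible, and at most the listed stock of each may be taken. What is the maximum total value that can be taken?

Top feasible selections:
- 4×E: weight 20, value 136
- 1×B + 3×E: weight 20, value 132
Best: $136.

$136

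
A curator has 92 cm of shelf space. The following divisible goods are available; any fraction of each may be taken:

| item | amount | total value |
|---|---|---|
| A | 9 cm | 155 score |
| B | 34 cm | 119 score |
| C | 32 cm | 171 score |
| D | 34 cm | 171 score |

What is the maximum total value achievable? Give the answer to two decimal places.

Take in order of value per unit:
- A (155/9 per unit): all 9 → value 155, running total 155.00
- C (171/32 per unit): all 32 → value 171, running total 326.00
- D (171/34 per unit): all 34 → value 171, running total 497.00
- B (119/34 per unit): 17 of 34 → value 17×119/34 = 59.5000, running total 556.50
Total 556.50.

556.50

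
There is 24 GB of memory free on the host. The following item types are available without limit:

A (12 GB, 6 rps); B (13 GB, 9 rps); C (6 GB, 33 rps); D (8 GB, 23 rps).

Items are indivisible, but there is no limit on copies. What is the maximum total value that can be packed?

132 rps

Best value-per-unit is C at 33/6, and filling with it alone uses memory 4×6=24. No mix of the others beats 4×33 = 132.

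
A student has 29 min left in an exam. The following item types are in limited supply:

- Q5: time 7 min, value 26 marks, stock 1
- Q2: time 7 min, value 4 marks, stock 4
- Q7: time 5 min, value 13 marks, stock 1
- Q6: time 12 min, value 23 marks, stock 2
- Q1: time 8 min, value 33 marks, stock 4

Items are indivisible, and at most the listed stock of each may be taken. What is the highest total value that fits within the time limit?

112 marks

Top feasible selections:
- 1×Q7 + 3×Q1: time 29, value 112
- 1×Q5 + 1×Q7 + 2×Q1: time 28, value 105
- 3×Q1: time 24, value 99
Best: 112 marks.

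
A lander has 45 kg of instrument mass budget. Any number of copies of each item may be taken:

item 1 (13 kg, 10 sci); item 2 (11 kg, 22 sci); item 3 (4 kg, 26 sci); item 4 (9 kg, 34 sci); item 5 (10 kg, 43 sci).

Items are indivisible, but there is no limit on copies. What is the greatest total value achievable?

286 sci

Best value-per-unit is item 3 at 26/4, and filling with it alone uses mass 11×4=44. No mix of the others beats 11×26 = 286.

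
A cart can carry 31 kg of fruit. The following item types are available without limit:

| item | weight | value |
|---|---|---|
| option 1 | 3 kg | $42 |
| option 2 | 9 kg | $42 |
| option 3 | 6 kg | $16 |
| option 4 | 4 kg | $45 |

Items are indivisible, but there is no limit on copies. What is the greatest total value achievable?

Best value-per-unit is option 1 at 42/3; filling with it alone gives 10×42 = 420.
Optimal mix: 9×option 1 + 1×option 4 → weight 31, value 423.

$423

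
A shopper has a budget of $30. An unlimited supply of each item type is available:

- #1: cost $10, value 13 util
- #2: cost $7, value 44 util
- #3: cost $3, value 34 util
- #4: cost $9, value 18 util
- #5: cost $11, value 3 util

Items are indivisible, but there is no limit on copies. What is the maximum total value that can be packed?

340 util

Best value-per-unit is #3 at 34/3, and filling with it alone uses cost 10×3=30. No mix of the others beats 10×34 = 340.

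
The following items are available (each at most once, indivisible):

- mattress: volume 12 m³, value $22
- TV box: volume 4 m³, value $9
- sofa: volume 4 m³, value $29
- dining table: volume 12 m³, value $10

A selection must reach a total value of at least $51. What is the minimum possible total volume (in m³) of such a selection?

16

Subsets with value ≥ 51, sorted by total volume:
- mattress+sofa: volume 16, value 51
- mattress+TV box+sofa: volume 20, value 60
- mattress+sofa+dining table: volume 28, value 61
Minimum volume: 16 m³.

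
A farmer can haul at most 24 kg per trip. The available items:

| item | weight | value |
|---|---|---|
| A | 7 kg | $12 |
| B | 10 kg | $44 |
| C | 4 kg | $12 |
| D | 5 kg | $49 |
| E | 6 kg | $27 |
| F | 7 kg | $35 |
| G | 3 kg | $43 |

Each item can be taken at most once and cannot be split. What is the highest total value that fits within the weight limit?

$163

Check high-value combinations within 24 kg:
- B+D+E+G: weight 10+5+6+3=24, value 44+49+27+43=163
- D+E+F+G: weight 5+6+7+3=21, value 49+27+35+43=154
- B+C+D+G: weight 10+4+5+3=22, value 44+12+49+43=148
- C+D+F+G: weight 4+5+7+3=19, value 12+49+35+43=139
- A+D+F+G: weight 7+5+7+3=22, value 12+49+35+43=139
Best: $163.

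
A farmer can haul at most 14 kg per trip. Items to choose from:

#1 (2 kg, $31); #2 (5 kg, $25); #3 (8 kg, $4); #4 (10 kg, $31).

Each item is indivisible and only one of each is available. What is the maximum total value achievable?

Check high-value combinations within 14 kg:
- #1+#4: weight 2+10=12, value 31+31=62
- #1+#2: weight 2+5=7, value 31+25=56
- #1+#3: weight 2+8=10, value 31+4=35
- #1: weight 2, value 31
Best: $62.

$62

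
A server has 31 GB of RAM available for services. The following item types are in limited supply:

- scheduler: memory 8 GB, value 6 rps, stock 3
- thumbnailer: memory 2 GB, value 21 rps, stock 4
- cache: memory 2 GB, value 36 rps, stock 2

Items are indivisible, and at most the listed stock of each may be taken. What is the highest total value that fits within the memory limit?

168 rps

Top feasible selections:
- 2×scheduler + 4×thumbnailer + 2×cache: memory 28, value 168
- 1×scheduler + 4×thumbnailer + 2×cache: memory 20, value 162
Best: 168 rps.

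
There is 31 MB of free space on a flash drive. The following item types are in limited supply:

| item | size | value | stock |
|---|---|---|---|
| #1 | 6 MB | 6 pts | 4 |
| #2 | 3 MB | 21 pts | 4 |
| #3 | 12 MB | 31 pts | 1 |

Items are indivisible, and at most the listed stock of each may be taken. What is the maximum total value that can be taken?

Best selections within size 31 and stock limits:
- 1×#1 + 4×#2 + 1×#3: size 30, value 121
- 4×#2 + 1×#3: size 24, value 115
- 3×#1 + 4×#2: size 30, value 102
Best: 121 pts.

121 pts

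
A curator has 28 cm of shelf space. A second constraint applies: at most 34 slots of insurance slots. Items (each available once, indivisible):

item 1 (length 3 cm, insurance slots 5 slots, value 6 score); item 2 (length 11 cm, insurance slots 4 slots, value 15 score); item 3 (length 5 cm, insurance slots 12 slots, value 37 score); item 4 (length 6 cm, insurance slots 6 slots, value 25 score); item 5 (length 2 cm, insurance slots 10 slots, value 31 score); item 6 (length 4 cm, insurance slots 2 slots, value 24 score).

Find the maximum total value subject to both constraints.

132 score

Feasible sets respecting both limits:
- item 2+item 3+item 4+item 5+item 6: length 28, insurance slots 34, value 132
- item 3+item 4+item 5+item 6: length 17, insurance slots 30, value 117
- item 1+item 2+item 3+item 5+item 6: length 25, insurance slots 33, value 113
- item 2+item 3+item 4+item 5: length 24, insurance slots 32, value 108
Best: 132 score.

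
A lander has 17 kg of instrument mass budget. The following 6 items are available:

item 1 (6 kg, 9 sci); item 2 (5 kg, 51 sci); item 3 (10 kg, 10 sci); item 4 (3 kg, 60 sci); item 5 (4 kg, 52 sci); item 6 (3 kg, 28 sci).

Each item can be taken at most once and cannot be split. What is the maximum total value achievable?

Check high-value combinations within 17 kg:
- item 2+item 4+item 5+item 6: mass 5+3+4+3=15, value 51+60+52+28=191
- item 2+item 4+item 5: mass 5+3+4=12, value 51+60+52=163
- item 1+item 4+item 5+item 6: mass 6+3+4+3=16, value 9+60+52+28=149
Best: 191 sci.

191 sci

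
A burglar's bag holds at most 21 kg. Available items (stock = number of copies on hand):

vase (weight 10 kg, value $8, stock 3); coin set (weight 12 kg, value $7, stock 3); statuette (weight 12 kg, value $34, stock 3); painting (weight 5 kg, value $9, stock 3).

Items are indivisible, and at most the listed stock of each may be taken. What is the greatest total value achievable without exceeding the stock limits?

$43

Best selections within weight 21 and stock limits:
- 1×statuette + 1×painting: weight 17, value 43
- 1×statuette: weight 12, value 34
Best: $43.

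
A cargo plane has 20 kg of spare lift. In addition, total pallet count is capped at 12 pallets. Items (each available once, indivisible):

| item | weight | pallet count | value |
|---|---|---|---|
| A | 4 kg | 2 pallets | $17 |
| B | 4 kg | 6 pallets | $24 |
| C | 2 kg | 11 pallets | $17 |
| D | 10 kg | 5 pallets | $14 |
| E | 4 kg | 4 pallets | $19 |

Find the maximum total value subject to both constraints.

Feasible sets respecting both limits:
- A+B+E: weight 12, pallet count 12, value 60
- A+D+E: weight 18, pallet count 11, value 50
- B+E: weight 8, pallet count 10, value 43
- A+B: weight 8, pallet count 8, value 41
Best: $60.

$60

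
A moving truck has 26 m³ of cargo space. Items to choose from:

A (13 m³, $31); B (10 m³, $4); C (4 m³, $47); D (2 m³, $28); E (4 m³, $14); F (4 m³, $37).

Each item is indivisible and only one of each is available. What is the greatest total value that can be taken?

Check high-value combinations within 26 m³:
- A+C+D+F: volume 13+4+2+4=23, value 31+47+28+37=143
- B+C+D+E+F: volume 10+4+2+4+4=24, value 4+47+28+14+37=130
- A+C+E+F: volume 13+4+4+4=25, value 31+47+14+37=129
Best: $143.

$143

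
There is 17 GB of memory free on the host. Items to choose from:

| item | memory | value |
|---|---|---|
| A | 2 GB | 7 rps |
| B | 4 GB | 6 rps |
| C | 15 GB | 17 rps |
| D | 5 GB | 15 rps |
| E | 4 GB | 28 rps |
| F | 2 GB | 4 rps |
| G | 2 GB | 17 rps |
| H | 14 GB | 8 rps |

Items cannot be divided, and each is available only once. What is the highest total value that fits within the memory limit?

Check high-value combinations within 17 GB:
- A+B+D+E+G: memory 2+4+5+4+2=17, value 7+6+15+28+17=73
- A+D+E+F+G: memory 2+5+4+2+2=15, value 7+15+28+4+17=71
- B+D+E+F+G: memory 4+5+4+2+2=17, value 6+15+28+4+17=70
- A+D+E+G: memory 2+5+4+2=13, value 7+15+28+17=67
- B+D+E+G: memory 4+5+4+2=15, value 6+15+28+17=66
Best: 73 rps.

73 rps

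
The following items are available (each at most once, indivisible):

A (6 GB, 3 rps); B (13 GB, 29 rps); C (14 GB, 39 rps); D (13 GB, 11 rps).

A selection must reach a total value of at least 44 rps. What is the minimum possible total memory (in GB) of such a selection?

27

Subsets with value ≥ 44, sorted by total memory:
- B+C: memory 27, value 68
- C+D: memory 27, value 50
- A+B+C: memory 33, value 71
- A+C+D: memory 33, value 53
Minimum memory: 27 GB.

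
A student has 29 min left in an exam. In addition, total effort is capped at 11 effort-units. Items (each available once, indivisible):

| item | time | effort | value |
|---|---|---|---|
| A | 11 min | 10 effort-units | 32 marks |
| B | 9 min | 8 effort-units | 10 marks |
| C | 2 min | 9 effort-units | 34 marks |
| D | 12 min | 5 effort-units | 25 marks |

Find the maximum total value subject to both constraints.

34 marks

Feasible sets respecting both limits:
- C: time 2, effort 9, value 34
- A: time 11, effort 10, value 32
- D: time 12, effort 5, value 25
Best: 34 marks.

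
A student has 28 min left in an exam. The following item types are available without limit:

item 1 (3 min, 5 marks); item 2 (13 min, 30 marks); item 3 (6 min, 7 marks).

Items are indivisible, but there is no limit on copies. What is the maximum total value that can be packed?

60 marks

Best value-per-unit is item 2 at 30/13, and filling with it alone uses time 2×13=26. No mix of the others beats 2×30 = 60.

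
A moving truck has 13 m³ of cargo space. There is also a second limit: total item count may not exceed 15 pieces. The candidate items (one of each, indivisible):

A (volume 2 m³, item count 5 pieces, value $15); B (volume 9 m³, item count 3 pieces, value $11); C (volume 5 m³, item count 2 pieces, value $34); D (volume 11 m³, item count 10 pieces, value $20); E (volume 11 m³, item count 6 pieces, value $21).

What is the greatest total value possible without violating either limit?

$49

Feasible sets respecting both limits:
- A+C: volume 7, item count 7, value 49
- A+E: volume 13, item count 11, value 36
- A+D: volume 13, item count 15, value 35
- C: volume 5, item count 2, value 34
Best: $49.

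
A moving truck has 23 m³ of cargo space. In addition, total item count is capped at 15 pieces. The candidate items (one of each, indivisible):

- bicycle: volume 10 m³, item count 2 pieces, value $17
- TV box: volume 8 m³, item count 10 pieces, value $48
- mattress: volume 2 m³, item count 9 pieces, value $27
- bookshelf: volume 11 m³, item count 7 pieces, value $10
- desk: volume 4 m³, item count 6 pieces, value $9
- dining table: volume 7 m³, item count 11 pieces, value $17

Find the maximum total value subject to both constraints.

$65

Feasible sets respecting both limits:
- bicycle+TV box: volume 18, item count 12, value 65
- TV box: volume 8, item count 10, value 48
- bicycle+mattress: volume 12, item count 11, value 44
Best: $65.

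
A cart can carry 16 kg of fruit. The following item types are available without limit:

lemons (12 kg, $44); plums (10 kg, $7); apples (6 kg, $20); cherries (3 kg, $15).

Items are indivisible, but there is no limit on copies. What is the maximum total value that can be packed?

$75

Best value-per-unit is cherries at 15/3, and filling with it alone uses weight 5×3=15. No mix of the others beats 5×15 = 75.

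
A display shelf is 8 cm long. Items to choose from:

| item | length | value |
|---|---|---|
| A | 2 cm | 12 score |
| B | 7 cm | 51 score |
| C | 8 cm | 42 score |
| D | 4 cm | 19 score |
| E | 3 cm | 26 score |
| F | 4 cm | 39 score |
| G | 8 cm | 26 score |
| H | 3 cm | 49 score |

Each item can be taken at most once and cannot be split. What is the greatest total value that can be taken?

88 score

This is a 0/1 knapsack; check combinations near the capacity.
- F+H: length 4+3=7, value 39+49=88
- A+E+H: length 2+3+3=8, value 12+26+49=87
- E+H: length 3+3=6, value 26+49=75
- D+H: length 4+3=7, value 19+49=68
- E+F: length 3+4=7, value 26+39=65
Best: 88 score.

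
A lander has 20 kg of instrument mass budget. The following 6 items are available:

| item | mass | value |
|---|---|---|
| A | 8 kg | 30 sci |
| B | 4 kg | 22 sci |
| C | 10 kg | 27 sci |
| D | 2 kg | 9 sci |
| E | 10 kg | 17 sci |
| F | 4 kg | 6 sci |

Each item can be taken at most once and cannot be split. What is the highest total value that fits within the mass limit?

Check high-value combinations within 20 kg:
- A+B+D+F: mass 8+4+2+4=18, value 30+22+9+6=67
- A+C+D: mass 8+10+2=20, value 30+27+9=66
- B+C+D+F: mass 4+10+2+4=20, value 22+27+9+6=64
Best: 67 sci.

67 sci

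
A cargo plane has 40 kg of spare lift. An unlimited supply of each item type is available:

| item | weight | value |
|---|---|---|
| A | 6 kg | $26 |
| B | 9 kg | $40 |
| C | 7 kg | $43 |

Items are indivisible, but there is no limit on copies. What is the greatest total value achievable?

$224

Best value-per-unit is C at 43/7; filling with it alone gives 5×43 = 215.
Optimal mix: 2×A + 4×C → weight 40, value 224.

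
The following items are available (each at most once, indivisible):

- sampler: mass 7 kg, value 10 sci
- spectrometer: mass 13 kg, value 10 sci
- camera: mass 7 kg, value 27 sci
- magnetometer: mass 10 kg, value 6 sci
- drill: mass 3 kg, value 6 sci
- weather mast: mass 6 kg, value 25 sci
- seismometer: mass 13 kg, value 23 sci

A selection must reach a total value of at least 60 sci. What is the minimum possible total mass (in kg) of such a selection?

Subsets with value ≥ 60, sorted by total mass:
- sampler+camera+weather mast: mass 20, value 62
- sampler+camera+drill+weather mast: mass 23, value 68
- camera+weather mast+seismometer: mass 26, value 75
- camera+magnetometer+drill+weather mast: mass 26, value 64
Minimum mass: 20 kg.

20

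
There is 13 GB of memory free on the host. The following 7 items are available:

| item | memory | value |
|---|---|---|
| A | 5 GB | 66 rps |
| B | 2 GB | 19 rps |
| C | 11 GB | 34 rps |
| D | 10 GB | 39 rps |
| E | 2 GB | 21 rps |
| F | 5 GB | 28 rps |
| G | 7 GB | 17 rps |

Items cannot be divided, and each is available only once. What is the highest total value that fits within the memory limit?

115 rps

This is a 0/1 knapsack; check combinations near the capacity.
- A+E+F: memory 5+2+5=12, value 66+21+28=115
- A+B+F: memory 5+2+5=12, value 66+19+28=113
- A+B+E: memory 5+2+2=9, value 66+19+21=106
- A+F: memory 5+5=10, value 66+28=94
Best: 115 rps.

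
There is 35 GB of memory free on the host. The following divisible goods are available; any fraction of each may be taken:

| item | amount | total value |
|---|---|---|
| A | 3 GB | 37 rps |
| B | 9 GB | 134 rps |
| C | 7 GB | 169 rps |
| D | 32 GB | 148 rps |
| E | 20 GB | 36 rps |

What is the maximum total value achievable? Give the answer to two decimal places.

414.00

Take in order of value per unit:
- C (169/7 per unit): all 7 → value 169, running total 169.00
- B (134/9 per unit): all 9 → value 134, running total 303.00
- A (37/3 per unit): all 3 → value 37, running total 340.00
- D (148/32 per unit): 16 of 32 → value 16×148/32 = 74.0000, running total 414.00
Total 414.00.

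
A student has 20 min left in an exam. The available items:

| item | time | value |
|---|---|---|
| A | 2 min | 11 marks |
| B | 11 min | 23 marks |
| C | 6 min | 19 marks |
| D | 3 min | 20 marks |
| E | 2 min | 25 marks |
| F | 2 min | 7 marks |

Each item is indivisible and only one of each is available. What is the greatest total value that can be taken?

86 marks

Check high-value combinations within 20 min:
- A+B+D+E+F: time 2+11+3+2+2=20, value 11+23+20+25+7=86
- A+C+D+E+F: time 2+6+3+2+2=15, value 11+19+20+25+7=82
- A+B+D+E: time 2+11+3+2=18, value 11+23+20+25=79
Best: 86 marks.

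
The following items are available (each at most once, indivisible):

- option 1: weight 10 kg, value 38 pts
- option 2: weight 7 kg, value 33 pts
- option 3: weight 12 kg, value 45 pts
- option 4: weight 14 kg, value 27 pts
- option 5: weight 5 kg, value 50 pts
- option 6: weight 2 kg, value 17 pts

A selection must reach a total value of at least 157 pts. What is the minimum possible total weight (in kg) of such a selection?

34

Subsets with value ≥ 157, sorted by total weight:
- option 1+option 2+option 3+option 5: weight 34, value 166
- option 1+option 2+option 3+option 5+option 6: weight 36, value 183
Minimum weight: 34 kg.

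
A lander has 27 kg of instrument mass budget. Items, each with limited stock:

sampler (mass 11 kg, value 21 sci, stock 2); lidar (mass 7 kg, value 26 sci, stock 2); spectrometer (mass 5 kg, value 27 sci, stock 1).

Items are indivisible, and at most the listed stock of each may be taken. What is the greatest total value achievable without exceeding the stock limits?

79 sci

Best selections within mass 27 and stock limits:
- 2×lidar + 1×spectrometer: mass 19, value 79
- 1×sampler + 1×lidar + 1×spectrometer: mass 23, value 74
- 1×sampler + 2×lidar: mass 25, value 73
- 2×sampler + 1×spectrometer: mass 27, value 69
Best: 79 sci.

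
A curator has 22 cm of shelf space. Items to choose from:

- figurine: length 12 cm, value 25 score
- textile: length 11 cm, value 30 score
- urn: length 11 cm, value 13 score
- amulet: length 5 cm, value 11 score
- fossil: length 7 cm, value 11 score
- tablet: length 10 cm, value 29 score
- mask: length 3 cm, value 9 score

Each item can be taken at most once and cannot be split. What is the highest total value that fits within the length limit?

Check high-value combinations within 22 cm:
- textile+tablet: length 11+10=21, value 30+29=59
- figurine+tablet: length 12+10=22, value 25+29=54
- amulet+fossil+tablet: length 5+7+10=22, value 11+11+29=51
- textile+amulet+mask: length 11+5+3=19, value 30+11+9=50
- textile+fossil+mask: length 11+7+3=21, value 30+11+9=50
Best: 59 score.

59 score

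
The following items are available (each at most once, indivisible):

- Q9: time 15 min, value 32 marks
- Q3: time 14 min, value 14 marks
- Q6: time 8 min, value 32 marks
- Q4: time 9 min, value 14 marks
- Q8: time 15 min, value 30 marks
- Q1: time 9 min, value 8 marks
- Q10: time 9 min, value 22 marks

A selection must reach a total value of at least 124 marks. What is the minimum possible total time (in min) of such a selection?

56

Subsets with value ≥ 124, sorted by total time:
- Q9+Q6+Q4+Q8+Q10: time 56, value 130
- Q9+Q6+Q8+Q1+Q10: time 56, value 124
- Q9+Q3+Q6+Q8+Q10: time 61, value 130
- Q9+Q6+Q4+Q8+Q1+Q10: time 65, value 138
Minimum time: 56 min.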